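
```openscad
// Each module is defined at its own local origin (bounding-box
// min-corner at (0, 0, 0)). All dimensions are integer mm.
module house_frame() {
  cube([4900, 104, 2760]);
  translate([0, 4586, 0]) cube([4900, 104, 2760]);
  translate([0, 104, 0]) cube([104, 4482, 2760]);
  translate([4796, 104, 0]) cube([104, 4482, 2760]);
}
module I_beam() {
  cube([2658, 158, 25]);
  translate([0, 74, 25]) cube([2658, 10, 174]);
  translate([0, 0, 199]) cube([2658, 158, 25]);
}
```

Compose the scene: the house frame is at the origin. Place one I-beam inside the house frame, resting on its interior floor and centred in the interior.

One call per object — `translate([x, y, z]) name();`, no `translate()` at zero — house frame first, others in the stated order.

house_frame();
translate([1121, 2266, 0]) I_beam();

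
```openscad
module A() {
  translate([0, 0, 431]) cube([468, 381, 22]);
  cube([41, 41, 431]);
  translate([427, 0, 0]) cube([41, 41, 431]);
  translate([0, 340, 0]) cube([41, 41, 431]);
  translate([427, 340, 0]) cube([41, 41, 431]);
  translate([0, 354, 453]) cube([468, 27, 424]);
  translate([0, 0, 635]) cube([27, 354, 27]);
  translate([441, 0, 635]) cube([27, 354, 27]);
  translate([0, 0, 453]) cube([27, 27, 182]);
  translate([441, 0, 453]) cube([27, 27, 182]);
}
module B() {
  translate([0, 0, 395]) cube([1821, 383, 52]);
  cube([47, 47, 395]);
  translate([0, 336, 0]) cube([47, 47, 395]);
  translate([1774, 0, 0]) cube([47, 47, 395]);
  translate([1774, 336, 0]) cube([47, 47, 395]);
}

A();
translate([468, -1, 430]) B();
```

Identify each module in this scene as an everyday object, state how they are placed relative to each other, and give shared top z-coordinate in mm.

Both tops at z = 877 mm.

A is a chair. B is a bench. The bench is beside the chair with their tops flush at z = 877. The shared top z-coordinate is 877 mm.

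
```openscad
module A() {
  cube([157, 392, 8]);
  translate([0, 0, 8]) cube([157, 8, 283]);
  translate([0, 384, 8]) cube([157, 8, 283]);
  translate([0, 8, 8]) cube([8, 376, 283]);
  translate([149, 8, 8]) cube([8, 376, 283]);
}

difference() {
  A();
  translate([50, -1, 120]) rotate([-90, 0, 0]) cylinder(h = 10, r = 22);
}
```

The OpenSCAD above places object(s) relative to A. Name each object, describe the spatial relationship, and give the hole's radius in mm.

The subtracted cylinder has r = 22 mm.

A is an open box. The open box has a circular hole through its front wall. The hole's radius is 22 mm.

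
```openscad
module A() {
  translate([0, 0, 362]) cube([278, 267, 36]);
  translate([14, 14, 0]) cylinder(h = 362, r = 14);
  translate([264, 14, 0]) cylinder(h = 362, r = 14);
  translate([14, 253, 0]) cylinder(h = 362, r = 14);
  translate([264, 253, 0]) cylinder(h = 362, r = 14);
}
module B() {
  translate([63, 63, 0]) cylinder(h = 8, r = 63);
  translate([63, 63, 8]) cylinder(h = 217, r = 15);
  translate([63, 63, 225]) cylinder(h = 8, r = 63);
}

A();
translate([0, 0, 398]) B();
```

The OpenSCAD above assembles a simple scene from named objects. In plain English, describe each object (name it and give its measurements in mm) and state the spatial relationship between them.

A is a simple wooden stool: a rectangular seat 278 mm (x) by 267 mm (y), 36 mm thick, top face at z = 398 mm, on four round legs, each 28 mm in diameter. The legs rest on z = 0, each leg's axis is inset half a diameter from the nearest pair of seat edges (so the leg's bounding box is flush with the corner).

B is a spool: two coaxial disc flanges of radius 63 mm and thickness 8 mm, joined by a core cylinder of radius 15 mm and height 217 mm. The lower flange rests on z = 0 and the three cylinders share a vertical axis.

The spool is on top of the stool.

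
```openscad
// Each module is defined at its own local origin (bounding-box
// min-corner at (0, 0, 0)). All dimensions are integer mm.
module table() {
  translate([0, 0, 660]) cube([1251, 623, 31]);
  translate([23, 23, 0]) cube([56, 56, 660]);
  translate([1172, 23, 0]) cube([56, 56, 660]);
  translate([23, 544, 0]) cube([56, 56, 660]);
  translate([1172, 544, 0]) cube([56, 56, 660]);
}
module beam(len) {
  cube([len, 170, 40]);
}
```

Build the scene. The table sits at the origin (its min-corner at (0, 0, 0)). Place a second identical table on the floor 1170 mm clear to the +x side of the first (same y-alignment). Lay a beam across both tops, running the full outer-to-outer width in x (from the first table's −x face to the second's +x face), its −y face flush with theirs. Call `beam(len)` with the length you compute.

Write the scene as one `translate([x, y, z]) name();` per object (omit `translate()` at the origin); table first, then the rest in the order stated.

table();
translate([2421, 0, 0]) table();
translate([0, 0, 691]) beam(3672);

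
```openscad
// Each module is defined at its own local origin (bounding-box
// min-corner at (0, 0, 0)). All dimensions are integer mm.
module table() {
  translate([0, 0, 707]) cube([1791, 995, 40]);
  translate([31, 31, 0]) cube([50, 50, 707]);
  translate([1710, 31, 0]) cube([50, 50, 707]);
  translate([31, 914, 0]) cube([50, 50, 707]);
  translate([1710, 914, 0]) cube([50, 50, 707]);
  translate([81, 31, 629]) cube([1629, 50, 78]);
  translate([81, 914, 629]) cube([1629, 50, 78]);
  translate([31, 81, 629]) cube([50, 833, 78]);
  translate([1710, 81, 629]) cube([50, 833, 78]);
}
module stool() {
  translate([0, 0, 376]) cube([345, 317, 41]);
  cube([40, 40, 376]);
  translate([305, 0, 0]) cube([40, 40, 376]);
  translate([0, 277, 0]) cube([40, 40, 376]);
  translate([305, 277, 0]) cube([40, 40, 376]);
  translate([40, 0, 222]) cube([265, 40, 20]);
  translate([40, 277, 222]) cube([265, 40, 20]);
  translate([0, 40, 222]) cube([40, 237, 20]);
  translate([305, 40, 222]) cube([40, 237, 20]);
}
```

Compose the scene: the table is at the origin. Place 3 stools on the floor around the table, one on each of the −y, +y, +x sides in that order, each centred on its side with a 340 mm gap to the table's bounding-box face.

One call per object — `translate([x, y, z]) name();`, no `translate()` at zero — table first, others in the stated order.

table();
translate([723, -657, 0]) stool();
translate([723, 1335, 0]) stool();
translate([2131, 339, 0]) stool();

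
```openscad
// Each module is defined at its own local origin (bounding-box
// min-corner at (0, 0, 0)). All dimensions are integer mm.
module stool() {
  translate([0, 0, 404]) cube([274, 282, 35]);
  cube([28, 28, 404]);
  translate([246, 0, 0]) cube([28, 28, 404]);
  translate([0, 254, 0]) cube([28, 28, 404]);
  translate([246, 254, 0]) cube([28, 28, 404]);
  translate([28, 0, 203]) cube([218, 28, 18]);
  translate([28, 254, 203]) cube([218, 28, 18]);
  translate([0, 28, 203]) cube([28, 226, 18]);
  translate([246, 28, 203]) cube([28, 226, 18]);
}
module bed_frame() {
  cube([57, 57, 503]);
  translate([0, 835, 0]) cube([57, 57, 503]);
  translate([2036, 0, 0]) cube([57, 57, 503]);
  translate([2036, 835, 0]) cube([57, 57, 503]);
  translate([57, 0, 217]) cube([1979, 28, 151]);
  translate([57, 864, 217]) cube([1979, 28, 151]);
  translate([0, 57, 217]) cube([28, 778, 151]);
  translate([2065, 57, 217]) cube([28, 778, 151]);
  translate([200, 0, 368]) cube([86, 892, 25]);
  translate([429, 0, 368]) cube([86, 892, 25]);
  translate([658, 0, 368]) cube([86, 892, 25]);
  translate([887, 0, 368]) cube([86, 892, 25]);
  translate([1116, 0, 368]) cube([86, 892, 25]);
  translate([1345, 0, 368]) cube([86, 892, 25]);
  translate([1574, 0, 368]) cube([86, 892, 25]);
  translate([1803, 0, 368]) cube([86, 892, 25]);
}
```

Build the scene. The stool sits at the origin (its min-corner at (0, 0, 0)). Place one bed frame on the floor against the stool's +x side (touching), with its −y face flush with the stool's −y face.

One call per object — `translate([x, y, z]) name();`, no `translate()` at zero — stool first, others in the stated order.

stool();
translate([274, 0, 0]) bed_frame();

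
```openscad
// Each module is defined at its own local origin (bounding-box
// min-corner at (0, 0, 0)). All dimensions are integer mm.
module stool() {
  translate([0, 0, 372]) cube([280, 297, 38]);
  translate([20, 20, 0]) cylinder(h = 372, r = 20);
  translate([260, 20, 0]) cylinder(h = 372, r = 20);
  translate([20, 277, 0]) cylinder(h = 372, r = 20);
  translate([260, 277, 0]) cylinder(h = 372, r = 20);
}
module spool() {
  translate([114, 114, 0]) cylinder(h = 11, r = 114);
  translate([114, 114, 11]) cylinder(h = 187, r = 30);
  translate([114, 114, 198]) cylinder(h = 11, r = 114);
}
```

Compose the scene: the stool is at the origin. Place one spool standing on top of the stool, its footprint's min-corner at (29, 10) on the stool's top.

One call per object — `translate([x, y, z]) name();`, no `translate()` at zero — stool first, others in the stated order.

stool();
translate([29, 10, 410]) spool();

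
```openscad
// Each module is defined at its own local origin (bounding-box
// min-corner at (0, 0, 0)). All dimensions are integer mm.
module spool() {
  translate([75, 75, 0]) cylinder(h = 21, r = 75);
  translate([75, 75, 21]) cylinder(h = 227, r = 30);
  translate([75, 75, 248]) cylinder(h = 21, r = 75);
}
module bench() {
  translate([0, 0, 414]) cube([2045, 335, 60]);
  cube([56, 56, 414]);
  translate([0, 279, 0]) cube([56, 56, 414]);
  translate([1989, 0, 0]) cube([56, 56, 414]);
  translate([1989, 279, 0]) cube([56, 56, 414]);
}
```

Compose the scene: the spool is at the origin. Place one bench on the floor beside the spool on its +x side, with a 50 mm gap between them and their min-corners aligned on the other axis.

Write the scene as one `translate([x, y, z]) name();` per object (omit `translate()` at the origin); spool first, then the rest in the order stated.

spool();
translate([200, 0, 0]) bench();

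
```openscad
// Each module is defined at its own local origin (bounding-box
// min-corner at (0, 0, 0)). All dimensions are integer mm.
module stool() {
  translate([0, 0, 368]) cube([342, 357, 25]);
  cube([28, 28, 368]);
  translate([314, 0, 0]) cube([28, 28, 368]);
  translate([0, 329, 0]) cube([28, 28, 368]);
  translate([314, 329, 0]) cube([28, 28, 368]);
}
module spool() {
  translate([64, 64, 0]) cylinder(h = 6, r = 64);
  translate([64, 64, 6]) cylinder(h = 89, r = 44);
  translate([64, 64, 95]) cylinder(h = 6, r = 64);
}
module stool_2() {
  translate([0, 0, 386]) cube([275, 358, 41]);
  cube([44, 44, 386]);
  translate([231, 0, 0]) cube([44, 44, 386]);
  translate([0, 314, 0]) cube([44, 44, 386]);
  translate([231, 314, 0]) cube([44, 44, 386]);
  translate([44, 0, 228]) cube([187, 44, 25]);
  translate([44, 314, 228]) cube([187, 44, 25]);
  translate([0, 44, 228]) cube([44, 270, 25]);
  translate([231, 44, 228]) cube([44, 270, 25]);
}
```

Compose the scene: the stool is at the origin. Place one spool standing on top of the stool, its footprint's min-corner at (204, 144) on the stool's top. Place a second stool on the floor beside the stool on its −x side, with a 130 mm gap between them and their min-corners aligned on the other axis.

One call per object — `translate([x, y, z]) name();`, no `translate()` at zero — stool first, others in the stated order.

stool();
translate([204, 144, 393]) spool();
translate([-405, 0, 0]) stool_2();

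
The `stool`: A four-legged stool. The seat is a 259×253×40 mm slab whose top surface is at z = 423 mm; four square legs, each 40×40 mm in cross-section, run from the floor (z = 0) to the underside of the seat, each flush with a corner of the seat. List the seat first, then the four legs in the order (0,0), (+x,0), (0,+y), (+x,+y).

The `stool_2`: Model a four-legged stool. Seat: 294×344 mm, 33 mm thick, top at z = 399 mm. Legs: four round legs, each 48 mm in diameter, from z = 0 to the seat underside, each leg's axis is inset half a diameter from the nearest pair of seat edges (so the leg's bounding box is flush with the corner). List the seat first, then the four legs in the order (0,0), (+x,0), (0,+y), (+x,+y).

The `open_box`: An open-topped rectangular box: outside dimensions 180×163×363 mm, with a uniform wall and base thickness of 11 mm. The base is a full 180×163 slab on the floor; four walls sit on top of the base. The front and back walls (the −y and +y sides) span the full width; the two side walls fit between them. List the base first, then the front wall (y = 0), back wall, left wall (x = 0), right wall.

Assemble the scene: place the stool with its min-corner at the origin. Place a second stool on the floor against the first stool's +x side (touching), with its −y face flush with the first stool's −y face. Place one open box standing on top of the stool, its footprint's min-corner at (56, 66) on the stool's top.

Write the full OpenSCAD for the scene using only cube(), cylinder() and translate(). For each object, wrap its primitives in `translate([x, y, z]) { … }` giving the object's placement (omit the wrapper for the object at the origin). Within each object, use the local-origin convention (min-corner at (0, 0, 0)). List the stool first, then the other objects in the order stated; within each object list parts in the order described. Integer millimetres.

translate([0, 0, 383]) cube([259, 253, 40]);
cube([40, 40, 383]);
translate([219, 0, 0]) cube([40, 40, 383]);
translate([0, 213, 0]) cube([40, 40, 383]);
translate([219, 213, 0]) cube([40, 40, 383]);
translate([259, 0, 0]) {
  translate([0, 0, 366]) cube([294, 344, 33]);
  translate([24, 24, 0]) cylinder(h = 366, r = 24);
  translate([270, 24, 0]) cylinder(h = 366, r = 24);
  translate([24, 320, 0]) cylinder(h = 366, r = 24);
  translate([270, 320, 0]) cylinder(h = 366, r = 24);
}
translate([56, 66, 423]) {
  cube([180, 163, 11]);
  translate([0, 0, 11]) cube([180, 11, 352]);
  translate([0, 152, 11]) cube([180, 11, 352]);
  translate([0, 11, 11]) cube([11, 141, 352]);
  translate([169, 11, 11]) cube([11, 141, 352]);
}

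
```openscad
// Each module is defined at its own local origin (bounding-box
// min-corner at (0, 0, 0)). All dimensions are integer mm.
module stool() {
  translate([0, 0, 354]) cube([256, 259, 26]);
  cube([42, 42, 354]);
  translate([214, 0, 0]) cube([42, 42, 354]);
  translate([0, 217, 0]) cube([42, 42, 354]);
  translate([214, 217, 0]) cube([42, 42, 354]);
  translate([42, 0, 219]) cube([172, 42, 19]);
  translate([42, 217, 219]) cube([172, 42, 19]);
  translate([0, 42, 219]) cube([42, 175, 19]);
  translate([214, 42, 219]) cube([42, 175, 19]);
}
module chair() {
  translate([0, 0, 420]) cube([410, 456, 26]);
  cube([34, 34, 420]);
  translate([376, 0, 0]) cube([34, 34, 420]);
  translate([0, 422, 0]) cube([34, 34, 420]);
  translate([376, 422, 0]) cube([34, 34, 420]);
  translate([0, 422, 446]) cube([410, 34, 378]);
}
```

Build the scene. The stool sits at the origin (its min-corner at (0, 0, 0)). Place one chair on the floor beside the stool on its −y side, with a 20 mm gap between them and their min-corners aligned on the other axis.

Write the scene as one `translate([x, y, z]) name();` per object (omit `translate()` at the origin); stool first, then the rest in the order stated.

stool();
translate([0, -476, 0]) chair();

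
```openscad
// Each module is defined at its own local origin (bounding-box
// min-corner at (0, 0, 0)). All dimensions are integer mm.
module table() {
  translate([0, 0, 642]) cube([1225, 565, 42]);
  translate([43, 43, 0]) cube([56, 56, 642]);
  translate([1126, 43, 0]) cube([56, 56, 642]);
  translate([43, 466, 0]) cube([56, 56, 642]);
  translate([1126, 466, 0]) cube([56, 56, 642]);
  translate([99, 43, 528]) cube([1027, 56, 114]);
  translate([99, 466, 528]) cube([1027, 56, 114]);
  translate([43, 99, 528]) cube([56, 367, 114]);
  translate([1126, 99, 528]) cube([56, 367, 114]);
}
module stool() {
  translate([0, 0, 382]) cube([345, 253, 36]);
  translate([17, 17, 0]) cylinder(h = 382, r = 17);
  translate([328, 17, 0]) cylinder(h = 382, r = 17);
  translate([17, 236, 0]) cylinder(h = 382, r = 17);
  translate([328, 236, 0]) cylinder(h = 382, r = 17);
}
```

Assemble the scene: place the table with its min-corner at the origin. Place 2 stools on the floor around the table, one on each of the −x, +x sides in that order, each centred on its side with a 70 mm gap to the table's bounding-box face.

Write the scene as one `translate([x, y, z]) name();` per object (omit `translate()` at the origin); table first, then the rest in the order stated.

table();
translate([-415, 156, 0]) stool();
translate([1295, 156, 0]) stool();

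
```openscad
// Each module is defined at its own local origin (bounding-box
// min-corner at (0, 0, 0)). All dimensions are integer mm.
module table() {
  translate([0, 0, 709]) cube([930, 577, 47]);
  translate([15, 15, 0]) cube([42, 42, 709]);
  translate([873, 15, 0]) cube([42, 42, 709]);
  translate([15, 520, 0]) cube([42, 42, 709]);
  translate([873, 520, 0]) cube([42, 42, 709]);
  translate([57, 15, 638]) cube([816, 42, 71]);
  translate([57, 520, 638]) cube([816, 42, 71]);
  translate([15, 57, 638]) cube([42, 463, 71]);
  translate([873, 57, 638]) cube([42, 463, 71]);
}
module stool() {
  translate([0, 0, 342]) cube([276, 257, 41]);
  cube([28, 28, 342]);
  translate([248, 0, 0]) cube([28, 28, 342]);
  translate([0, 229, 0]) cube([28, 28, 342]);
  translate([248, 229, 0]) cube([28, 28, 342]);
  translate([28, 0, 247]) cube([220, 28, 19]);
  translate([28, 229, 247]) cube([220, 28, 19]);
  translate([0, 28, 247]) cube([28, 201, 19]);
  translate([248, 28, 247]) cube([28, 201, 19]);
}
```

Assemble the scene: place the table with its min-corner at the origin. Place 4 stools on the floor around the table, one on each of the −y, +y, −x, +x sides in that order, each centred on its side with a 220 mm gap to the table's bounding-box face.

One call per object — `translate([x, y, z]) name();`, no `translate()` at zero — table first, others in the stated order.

table();
translate([327, -477, 0]) stool();
translate([327, 797, 0]) stool();
translate([-496, 160, 0]) stool();
translate([1150, 160, 0]) stool();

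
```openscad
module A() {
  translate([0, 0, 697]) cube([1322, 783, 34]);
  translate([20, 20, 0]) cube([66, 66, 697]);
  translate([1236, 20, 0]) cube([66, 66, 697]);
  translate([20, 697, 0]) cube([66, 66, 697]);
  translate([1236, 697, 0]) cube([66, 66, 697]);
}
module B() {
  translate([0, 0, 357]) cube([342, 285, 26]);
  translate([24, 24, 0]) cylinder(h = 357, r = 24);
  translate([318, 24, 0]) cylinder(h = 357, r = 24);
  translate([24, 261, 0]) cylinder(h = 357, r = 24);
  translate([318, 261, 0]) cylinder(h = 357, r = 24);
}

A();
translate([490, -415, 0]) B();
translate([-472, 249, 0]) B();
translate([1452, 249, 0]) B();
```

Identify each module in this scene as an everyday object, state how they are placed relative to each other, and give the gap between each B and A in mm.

Each stool's nearest face is 130 mm from the table's bounding box.

A is a table. B is a stool. Three stools sit around the table at the −y, −x, +x sides. The gap between each stool and the table is 130 mm.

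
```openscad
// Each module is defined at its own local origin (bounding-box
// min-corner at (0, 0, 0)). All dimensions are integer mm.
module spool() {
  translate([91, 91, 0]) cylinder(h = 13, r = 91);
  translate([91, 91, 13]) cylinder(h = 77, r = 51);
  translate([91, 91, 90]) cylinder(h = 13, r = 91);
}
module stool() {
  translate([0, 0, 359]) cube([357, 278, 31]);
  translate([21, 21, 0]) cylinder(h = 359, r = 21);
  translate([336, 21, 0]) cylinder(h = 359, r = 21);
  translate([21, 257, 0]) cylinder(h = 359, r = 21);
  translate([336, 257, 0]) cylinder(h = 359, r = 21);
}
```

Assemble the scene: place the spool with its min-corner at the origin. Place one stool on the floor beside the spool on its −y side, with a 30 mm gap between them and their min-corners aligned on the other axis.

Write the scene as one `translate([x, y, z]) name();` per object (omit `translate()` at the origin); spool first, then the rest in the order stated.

spool();
translate([0, -308, 0]) stool();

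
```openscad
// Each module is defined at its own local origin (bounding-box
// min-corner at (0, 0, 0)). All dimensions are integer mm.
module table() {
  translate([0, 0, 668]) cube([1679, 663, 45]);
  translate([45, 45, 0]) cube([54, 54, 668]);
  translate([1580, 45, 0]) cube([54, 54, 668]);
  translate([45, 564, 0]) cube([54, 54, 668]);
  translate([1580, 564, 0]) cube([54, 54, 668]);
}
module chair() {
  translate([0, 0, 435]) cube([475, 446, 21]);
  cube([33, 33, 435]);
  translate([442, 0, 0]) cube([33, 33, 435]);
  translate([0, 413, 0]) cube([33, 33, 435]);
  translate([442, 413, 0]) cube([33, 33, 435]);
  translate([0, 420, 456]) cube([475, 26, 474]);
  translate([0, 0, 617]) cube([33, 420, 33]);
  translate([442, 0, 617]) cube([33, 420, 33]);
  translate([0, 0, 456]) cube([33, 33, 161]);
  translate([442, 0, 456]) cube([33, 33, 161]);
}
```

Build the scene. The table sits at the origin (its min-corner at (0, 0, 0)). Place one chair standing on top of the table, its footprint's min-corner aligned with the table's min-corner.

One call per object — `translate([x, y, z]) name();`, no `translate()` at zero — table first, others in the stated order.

table();
translate([0, 0, 713]) chair();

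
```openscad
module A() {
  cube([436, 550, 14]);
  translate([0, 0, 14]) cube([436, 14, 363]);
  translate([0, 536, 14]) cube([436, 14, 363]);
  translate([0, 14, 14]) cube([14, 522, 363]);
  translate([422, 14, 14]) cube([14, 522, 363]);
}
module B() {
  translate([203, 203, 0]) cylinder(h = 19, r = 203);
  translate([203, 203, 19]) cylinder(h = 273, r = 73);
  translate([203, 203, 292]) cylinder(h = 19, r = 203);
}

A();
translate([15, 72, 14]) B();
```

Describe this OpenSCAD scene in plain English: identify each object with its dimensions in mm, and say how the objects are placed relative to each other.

A is an open-topped rectangular box: outside dimensions 436×550×377 mm, with a uniform wall and base thickness of 14 mm. The base is a full 436×550 slab on the floor; four walls sit on top of the base. The front and back walls (the −y and +y sides) span the full width; the two side walls fit between them.

B is a spool: two coaxial disc flanges of radius 203 mm and thickness 19 mm, joined by a core cylinder of radius 73 mm and height 273 mm. The lower flange rests on z = 0 and the three cylinders share a vertical axis.

The spool sits inside the open box, centred.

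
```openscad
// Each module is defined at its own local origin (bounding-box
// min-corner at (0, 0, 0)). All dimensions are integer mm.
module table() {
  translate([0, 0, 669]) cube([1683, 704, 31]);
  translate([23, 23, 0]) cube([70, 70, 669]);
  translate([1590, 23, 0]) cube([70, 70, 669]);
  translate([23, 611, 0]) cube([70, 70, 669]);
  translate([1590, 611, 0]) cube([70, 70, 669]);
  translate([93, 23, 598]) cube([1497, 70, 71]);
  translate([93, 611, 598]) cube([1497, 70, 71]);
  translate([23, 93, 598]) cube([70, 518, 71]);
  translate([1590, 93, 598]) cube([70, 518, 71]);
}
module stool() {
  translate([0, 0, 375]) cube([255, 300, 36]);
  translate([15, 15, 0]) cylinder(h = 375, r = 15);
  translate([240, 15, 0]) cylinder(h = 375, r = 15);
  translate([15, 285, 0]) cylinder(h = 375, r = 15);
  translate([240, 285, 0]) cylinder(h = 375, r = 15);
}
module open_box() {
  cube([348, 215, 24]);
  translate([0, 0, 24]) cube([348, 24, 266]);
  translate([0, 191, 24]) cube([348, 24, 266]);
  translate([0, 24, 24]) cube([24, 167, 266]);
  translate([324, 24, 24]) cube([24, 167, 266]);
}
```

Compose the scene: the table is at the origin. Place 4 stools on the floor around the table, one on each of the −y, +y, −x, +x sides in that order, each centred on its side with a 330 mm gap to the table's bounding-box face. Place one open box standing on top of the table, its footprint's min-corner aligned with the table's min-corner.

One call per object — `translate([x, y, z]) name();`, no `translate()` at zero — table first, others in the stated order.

table();
translate([714, -630, 0]) stool();
translate([714, 1034, 0]) stool();
translate([-585, 202, 0]) stool();
translate([2013, 202, 0]) stool();
translate([0, 0, 700]) open_box();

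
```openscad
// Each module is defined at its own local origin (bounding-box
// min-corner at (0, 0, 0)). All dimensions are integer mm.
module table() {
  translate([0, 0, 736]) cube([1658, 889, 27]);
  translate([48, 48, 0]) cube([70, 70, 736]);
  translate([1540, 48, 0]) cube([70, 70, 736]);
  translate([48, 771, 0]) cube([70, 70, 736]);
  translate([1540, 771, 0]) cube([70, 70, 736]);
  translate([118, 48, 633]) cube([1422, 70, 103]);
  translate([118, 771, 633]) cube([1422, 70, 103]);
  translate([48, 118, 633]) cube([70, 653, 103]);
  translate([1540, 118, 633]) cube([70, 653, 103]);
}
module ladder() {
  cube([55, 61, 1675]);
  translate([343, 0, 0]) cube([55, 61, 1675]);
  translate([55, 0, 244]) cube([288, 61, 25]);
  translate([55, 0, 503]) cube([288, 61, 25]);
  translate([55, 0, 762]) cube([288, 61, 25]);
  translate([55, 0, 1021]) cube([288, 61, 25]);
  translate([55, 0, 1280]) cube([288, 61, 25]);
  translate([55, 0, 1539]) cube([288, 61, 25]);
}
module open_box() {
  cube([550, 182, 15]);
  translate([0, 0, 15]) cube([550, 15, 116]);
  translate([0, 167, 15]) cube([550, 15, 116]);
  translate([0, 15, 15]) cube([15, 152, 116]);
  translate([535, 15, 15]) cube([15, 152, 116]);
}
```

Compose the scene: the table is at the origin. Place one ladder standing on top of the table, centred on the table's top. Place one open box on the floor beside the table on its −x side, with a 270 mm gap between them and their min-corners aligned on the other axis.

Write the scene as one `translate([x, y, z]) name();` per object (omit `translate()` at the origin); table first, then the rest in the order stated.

table();
translate([630, 414, 763]) ladder();
translate([-820, 0, 0]) open_box();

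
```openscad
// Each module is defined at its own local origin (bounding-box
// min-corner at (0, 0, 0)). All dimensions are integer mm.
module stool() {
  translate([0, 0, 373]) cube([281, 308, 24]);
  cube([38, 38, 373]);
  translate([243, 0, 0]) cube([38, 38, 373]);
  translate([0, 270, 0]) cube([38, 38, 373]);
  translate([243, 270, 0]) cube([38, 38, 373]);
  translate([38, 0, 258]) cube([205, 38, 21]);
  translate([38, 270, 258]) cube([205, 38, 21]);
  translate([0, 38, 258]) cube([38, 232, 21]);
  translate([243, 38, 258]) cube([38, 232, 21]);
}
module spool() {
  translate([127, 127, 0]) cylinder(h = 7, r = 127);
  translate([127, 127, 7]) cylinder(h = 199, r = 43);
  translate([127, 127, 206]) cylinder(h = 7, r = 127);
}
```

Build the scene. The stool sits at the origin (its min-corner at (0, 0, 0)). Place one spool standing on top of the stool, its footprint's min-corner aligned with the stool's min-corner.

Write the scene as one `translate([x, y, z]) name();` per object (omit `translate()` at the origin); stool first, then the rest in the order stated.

stool();
translate([0, 0, 397]) spool();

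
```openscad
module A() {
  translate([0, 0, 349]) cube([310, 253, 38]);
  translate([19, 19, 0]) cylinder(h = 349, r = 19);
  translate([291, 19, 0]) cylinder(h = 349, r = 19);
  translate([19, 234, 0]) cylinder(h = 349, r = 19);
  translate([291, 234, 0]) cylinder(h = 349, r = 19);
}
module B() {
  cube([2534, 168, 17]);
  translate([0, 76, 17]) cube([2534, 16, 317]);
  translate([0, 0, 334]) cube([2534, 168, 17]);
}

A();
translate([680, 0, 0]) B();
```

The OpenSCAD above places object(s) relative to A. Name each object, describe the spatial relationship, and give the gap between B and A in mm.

A is a stool. B is an I-beam. The I-beam is on the floor beside the stool on its +x side. The gap between the I-beam and the stool is 370 mm.

The I-beam's nearest face is 370 mm from the stool's +x face.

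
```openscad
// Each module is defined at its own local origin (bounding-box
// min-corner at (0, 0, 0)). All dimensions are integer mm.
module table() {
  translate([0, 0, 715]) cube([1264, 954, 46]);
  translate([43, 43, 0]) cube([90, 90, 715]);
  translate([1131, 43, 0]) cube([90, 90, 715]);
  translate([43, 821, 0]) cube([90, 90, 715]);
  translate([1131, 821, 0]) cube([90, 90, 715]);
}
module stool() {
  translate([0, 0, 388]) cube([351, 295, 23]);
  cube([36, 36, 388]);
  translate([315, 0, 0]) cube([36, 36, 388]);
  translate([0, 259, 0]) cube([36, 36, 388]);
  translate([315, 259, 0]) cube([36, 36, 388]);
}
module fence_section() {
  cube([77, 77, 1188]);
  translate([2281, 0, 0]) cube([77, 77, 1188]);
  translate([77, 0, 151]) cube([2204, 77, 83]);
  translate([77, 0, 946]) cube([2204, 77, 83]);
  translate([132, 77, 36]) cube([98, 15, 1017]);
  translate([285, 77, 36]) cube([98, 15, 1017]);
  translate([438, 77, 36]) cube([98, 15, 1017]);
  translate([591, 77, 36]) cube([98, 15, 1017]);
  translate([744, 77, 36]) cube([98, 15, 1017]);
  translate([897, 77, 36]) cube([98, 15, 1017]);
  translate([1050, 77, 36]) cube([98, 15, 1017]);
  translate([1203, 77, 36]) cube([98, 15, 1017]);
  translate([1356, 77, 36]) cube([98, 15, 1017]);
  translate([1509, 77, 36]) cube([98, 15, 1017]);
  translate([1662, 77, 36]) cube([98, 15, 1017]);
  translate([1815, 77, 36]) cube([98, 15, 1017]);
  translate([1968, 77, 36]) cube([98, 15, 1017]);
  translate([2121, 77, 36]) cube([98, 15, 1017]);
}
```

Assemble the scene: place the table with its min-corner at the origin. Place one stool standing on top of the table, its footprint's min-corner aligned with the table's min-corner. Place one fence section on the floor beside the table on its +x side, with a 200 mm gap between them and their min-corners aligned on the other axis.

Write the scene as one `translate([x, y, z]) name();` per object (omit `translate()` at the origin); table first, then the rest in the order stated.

table();
translate([0, 0, 761]) stool();
translate([1464, 0, 0]) fence_section();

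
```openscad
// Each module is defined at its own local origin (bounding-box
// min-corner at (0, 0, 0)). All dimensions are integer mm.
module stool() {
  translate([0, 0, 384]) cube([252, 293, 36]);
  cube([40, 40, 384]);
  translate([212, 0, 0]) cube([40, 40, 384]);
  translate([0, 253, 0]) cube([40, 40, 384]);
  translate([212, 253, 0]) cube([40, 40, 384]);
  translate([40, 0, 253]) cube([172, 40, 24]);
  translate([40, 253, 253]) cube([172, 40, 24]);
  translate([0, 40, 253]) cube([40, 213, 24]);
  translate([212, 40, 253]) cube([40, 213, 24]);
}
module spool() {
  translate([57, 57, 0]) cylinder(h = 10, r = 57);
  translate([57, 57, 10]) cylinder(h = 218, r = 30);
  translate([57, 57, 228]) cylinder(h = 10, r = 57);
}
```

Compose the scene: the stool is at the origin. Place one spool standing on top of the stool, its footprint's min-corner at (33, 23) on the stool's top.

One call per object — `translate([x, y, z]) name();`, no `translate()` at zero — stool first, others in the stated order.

stool();
translate([33, 23, 420]) spool();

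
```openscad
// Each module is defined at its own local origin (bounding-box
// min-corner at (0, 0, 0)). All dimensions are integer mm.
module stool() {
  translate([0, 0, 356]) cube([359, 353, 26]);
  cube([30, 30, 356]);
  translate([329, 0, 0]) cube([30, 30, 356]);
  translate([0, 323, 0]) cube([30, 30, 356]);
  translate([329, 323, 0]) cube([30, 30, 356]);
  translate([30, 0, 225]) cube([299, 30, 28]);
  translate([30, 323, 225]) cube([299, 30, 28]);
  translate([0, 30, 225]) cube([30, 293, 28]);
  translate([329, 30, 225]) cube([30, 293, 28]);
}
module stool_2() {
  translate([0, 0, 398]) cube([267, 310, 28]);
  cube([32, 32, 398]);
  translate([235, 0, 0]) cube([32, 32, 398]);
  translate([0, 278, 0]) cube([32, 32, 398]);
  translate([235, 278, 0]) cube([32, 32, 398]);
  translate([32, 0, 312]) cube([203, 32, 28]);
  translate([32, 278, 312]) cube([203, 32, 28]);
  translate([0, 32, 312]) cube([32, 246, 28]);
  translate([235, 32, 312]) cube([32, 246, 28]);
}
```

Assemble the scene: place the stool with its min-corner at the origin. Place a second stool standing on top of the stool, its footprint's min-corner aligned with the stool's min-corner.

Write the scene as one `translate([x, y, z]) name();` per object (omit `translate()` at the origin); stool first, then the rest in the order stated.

stool();
translate([0, 0, 382]) stool_2();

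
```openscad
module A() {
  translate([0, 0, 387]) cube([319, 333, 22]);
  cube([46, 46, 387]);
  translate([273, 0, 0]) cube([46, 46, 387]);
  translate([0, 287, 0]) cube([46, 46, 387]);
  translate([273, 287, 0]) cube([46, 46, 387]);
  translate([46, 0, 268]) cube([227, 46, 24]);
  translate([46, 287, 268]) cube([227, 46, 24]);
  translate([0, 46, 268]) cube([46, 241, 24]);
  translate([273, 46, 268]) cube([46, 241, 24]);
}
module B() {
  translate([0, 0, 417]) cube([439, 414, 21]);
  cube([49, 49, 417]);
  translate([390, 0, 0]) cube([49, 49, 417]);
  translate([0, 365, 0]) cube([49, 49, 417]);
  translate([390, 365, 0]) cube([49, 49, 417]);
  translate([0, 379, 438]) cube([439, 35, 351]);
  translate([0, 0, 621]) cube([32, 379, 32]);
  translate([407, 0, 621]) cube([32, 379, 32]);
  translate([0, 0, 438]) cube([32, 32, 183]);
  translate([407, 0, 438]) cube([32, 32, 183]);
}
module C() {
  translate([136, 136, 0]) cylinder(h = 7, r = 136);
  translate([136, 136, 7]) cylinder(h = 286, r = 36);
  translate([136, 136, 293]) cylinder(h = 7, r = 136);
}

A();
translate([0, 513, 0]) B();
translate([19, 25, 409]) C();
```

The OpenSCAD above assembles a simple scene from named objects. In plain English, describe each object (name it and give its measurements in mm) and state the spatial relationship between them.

A is a four-legged stool. The seat is a 319×333×22 mm slab whose top surface is at z = 409 mm; four square legs, each 46×46 mm in cross-section, run from the floor (z = 0) to the underside of the seat, each flush with a corner of the seat. Four stretchers, 46 mm wide and 24 mm tall, connect adjacent legs with their undersides at z = 268 mm, each running between the inner faces of the legs it joins and aligned with the legs' outer faces on the other axis.

B is a chair: 439×414 mm seat, 21 mm thick, top at z = 438 mm, on four 49 mm square corner legs flush with the seat edges. A 35 mm thick backrest slab spans the full seat width, extending 351 mm above the seat top, its back face flush with the seat's +y edge. Two armrests of 32×32 mm section run along each side from the seat's front edge to the front of the backrest, top faces 215 mm above the seat top and outer faces flush with the seat's x-edges; a 32×32 mm post under the front of each armrest stands on the seat at the front corner.

C is a spool: two coaxial disc flanges of radius 136 mm and thickness 7 mm, joined by a core cylinder of radius 36 mm and height 286 mm. The lower flange rests on z = 0 and the three cylinders share a vertical axis.

The chair is on the floor beside the stool on its +y side. The spool is on top of the stool.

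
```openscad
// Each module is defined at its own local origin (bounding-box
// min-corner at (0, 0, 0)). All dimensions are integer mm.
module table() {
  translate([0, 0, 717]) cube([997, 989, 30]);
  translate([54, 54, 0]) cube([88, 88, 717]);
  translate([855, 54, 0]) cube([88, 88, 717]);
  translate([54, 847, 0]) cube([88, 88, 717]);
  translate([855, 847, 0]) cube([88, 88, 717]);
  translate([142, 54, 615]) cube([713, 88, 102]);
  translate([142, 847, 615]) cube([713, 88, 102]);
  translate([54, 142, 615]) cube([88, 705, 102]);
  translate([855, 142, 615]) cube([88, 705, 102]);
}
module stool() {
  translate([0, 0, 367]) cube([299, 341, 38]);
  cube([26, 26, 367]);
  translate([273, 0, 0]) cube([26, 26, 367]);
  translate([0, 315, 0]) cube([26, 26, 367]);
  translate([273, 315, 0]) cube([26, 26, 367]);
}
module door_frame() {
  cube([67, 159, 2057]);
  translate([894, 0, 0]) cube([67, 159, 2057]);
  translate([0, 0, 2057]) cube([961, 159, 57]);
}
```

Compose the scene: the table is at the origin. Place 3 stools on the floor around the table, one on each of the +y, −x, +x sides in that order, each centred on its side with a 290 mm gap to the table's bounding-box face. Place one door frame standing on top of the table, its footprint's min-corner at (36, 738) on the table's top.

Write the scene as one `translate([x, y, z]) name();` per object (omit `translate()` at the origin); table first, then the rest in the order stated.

table();
translate([349, 1279, 0]) stool();
translate([-589, 324, 0]) stool();
translate([1287, 324, 0]) stool();
translate([36, 738, 747]) door_frame();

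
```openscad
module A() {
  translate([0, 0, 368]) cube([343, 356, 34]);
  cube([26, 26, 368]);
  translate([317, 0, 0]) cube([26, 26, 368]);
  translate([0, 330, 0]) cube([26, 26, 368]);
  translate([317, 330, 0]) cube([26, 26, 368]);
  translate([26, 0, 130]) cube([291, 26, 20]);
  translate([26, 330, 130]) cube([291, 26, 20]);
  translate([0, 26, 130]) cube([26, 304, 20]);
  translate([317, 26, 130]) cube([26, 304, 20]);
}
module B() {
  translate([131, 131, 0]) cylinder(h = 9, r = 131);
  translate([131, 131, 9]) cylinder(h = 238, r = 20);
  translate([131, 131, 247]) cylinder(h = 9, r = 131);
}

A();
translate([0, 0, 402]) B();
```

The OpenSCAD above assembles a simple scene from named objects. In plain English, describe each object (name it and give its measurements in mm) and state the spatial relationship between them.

A is a simple wooden stool: a rectangular seat 343 mm (x) by 356 mm (y), 34 mm thick, top face at z = 402 mm, on four square legs, each 26×26 mm in cross-section. The legs rest on z = 0, each flush with a corner of the seat. Four stretchers, 26 mm wide and 20 mm tall, connect adjacent legs with their undersides at z = 130 mm, each running between the inner faces of the legs it joins and aligned with the legs' outer faces on the other axis.

B is a spool: two coaxial disc flanges of radius 131 mm and thickness 9 mm, joined by a core cylinder of radius 20 mm and height 238 mm. The lower flange rests on z = 0 and the three cylinders share a vertical axis.

The spool is on top of the stool.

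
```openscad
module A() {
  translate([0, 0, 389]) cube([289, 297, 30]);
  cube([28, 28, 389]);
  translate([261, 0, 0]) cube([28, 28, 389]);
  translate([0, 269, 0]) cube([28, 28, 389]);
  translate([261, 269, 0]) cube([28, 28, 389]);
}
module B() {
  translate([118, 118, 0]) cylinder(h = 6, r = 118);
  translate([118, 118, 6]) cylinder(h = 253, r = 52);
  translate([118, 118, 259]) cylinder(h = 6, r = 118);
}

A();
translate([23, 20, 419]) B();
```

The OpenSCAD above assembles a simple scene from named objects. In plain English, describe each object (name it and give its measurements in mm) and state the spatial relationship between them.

A is a four-legged stool. The seat is 289×297 mm, 30 mm thick, top at z = 419 mm. It stands on four square legs, each 28×28 mm in cross-section, from z = 0 to the seat underside, each flush with a corner of the seat.

B is a spool: two coaxial disc flanges of radius 118 mm and thickness 6 mm, joined by a core cylinder of radius 52 mm and height 253 mm. The lower flange rests on z = 0 and the three cylinders share a vertical axis.

The spool is on top of the stool.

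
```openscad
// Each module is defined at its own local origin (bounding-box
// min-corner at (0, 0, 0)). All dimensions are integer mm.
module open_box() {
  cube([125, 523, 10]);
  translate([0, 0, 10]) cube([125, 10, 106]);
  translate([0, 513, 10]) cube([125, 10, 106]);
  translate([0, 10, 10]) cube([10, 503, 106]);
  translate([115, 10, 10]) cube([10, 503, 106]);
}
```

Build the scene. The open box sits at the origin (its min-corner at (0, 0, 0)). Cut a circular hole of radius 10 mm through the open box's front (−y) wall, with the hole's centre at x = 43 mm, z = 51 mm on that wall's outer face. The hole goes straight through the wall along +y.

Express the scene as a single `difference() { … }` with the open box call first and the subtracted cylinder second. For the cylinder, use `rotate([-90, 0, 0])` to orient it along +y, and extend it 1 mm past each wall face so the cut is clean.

difference() {
  open_box();
  translate([43, -1, 51]) rotate([-90, 0, 0]) cylinder(h = 12, r = 10);
}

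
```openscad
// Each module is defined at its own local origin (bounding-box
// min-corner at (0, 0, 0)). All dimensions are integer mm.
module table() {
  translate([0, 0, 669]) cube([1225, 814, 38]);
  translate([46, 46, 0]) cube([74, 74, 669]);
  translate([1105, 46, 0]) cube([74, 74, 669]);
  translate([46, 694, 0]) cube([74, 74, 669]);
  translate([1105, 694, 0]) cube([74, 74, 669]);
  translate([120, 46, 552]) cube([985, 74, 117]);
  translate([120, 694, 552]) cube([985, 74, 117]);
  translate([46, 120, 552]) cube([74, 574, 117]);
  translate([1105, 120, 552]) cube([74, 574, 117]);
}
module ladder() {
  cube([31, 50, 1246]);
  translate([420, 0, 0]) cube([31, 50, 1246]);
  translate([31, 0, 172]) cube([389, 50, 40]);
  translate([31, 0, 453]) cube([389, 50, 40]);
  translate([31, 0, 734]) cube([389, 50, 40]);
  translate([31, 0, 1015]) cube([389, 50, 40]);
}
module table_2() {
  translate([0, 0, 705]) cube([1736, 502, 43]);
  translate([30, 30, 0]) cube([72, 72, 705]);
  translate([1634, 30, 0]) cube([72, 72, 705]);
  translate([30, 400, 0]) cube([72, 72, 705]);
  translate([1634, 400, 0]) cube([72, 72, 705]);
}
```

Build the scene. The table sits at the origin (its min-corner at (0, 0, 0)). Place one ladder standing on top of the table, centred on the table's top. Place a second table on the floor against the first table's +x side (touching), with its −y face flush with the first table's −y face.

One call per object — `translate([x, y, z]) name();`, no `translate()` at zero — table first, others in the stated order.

table();
translate([387, 382, 707]) ladder();
translate([1225, 0, 0]) table_2();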